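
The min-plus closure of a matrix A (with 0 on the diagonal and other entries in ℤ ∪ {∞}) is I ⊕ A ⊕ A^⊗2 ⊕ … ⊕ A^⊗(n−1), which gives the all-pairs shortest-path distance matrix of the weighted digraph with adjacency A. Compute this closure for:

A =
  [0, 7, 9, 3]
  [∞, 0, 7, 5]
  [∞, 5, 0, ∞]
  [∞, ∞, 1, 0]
Closure =
  [0, 7, 4, 3]
  [∞, 0, 6, 5]
  [∞, 5, 0, 10]
  [∞, 6, 1, 0]

This is the Floyd-Warshall all-pairs shortest-path computation. For each intermediate vertex k = 0, 1, …, 3, update dist[i][j] ← min(dist[i][j], dist[i][k] + dist[k][j]). The final matrix gives, for each (i, j), the minimum total weight of any directed path from i to j (possibly empty when i = j).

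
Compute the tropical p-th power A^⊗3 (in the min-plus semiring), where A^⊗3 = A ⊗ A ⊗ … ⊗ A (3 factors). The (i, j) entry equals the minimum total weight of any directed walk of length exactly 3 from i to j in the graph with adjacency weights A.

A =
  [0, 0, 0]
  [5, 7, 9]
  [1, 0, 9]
A^⊗3 =
  [0, 0, 0]
  [5, 5, 5]
  [1, 1, 1]

Each entry (A^⊗3)_ij equals the minimum over all length-3 walks i = v_0 → v_1 → … → v_3 = j of Σ_t A[v_t][v_{t+1}]. For example, for (i, j) = (0, 2) we minimise over 9 possible intermediate vertex sequences; the minimum is 0, attained along the walk 0 → 0 → 0 → 2.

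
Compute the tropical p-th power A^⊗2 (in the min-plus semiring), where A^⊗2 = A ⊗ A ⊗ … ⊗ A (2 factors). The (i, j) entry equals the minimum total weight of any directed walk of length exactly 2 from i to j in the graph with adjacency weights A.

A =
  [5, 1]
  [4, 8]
A^⊗2 =
  [5, 6]
  [9, 5]

Each entry (A^⊗2)_ij equals the minimum over all length-2 walks i = v_0 → v_1 → … → v_2 = j of Σ_t A[v_t][v_{t+1}]. For example, for (i, j) = (0, 1) we minimise over 2 possible intermediate vertex sequences; the minimum is 6, attained along the walk 0 → 0 → 1.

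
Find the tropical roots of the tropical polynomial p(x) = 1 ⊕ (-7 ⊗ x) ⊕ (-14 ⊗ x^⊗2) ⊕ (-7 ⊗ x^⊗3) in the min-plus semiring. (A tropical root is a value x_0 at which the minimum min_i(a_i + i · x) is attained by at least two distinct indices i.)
Roots: {-7, 7, 8}

Each tropical root is a break point of the lower envelope of the lines y = a_i + i · x (there are 4 lines, with slopes 0, 1, ..., 3). Only the lines that attain the minimum somewhere contribute to roots; other lines are dominated. Here the surviving (envelope) indices are i = 3, i = 2, i = 1, i = 0.
Intersections between consecutive envelope lines give the roots: for adjacent envelope indices i < j the intersection is x = (a_i − a_j) / (j − i). Reading off the sorted break points: {-7, 7, 8}.
Verification: at each break x_0, at least two indices attain the minimum of min_i(a_i + i · x_0).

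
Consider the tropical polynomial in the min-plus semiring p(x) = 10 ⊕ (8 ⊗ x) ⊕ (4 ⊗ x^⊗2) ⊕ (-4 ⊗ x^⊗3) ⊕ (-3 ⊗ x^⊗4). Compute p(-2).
p(-2) = -11

A tropical monomial a ⊗ x^⊗i evaluates to a + i · x. Evaluating each term at x = -2:
  Term 0 contributes 10 + 0 · -2 = 10
  Term 1 contributes 8 + 1 · -2 = 6
  Term 2 contributes 4 + 2 · -2 = 0
  Term 3 contributes -4 + 3 · -2 = -10
  Term 4 contributes -3 + 4 · -2 = -11
p(-2) = ⊕ of these = min[10, 6, 0, -10, -11] = -11.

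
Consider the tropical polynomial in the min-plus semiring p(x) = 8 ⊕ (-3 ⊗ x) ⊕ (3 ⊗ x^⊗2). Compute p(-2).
p(-2) = -5

A tropical monomial a ⊗ x^⊗i evaluates to a + i · x. Evaluating each term at x = -2:
  Term 0 contributes 8 + 0 · -2 = 8
  Term 1 contributes -3 + 1 · -2 = -5
  Term 2 contributes 3 + 2 · -2 = -1
p(-2) = ⊕ of these = min[8, -5, -1] = -5.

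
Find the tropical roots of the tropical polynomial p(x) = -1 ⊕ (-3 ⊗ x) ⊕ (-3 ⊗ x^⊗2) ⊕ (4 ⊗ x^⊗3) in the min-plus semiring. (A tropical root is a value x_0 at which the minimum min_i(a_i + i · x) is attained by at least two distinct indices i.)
Roots: {-7, 0, 2}

Each tropical root is a break point of the lower envelope of the lines y = a_i + i · x (there are 4 lines, with slopes 0, 1, ..., 3). Only the lines that attain the minimum somewhere contribute to roots; other lines are dominated. Here the surviving (envelope) indices are i = 3, i = 2, i = 1, i = 0.
Intersections between consecutive envelope lines give the roots: for adjacent envelope indices i < j the intersection is x = (a_i − a_j) / (j − i). Reading off the sorted break points: {-7, 0, 2}.
Verification: at each break x_0, at least two indices attain the minimum of min_i(a_i + i · x_0).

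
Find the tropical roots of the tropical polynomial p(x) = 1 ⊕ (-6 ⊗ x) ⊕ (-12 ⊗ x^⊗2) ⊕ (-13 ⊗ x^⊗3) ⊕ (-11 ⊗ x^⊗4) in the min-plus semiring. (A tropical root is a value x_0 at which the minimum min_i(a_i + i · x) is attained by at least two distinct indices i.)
Roots: {-2, 1, 6, 7}

Each tropical root is a break point of the lower envelope of the lines y = a_i + i · x (there are 5 lines, with slopes 0, 1, ..., 4). Only the lines that attain the minimum somewhere contribute to roots; other lines are dominated. Here the surviving (envelope) indices are i = 4, i = 3, i = 2, i = 1, i = 0.
Intersections between consecutive envelope lines give the roots: for adjacent envelope indices i < j the intersection is x = (a_i − a_j) / (j − i). Reading off the sorted break points: {-2, 1, 6, 7}.
Verification: at each break x_0, at least two indices attain the minimum of min_i(a_i + i · x_0).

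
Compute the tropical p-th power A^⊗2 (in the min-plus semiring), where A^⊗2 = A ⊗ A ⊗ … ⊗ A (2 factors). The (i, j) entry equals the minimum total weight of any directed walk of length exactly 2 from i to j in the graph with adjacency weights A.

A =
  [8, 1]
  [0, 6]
A^⊗2 =
  [1, 7]
  [6, 1]

Each entry (A^⊗2)_ij equals the minimum over all length-2 walks i = v_0 → v_1 → … → v_2 = j of Σ_t A[v_t][v_{t+1}]. For example, for (i, j) = (0, 1) we minimise over 2 possible intermediate vertex sequences; the minimum is 7, attained along the walk 0 → 1 → 1.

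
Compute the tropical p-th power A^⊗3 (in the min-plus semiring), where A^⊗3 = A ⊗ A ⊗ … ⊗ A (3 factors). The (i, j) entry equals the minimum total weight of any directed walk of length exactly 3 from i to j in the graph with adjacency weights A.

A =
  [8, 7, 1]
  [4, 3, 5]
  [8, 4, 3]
A^⊗3 =
  [9, 8, 7]
  [10, 9, 8]
  [11, 10, 9]

Each entry (A^⊗3)_ij equals the minimum over all length-3 walks i = v_0 → v_1 → … → v_3 = j of Σ_t A[v_t][v_{t+1}]. For example, for (i, j) = (0, 2) we minimise over 9 possible intermediate vertex sequences; the minimum is 7, attained along the walk 0 → 2 → 2 → 2.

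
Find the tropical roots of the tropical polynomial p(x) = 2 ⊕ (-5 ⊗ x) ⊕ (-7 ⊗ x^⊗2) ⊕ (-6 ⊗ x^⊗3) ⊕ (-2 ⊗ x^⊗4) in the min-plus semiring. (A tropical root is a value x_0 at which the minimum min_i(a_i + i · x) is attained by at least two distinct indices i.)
Roots: {-4, -1, 2, 7}

Each tropical root is a break point of the lower envelope of the lines y = a_i + i · x (there are 5 lines, with slopes 0, 1, ..., 4). Only the lines that attain the minimum somewhere contribute to roots; other lines are dominated. Here the surviving (envelope) indices are i = 4, i = 3, i = 2, i = 1, i = 0.
Intersections between consecutive envelope lines give the roots: for adjacent envelope indices i < j the intersection is x = (a_i − a_j) / (j − i). Reading off the sorted break points: {-4, -1, 2, 7}.
Verification: at each break x_0, at least two indices attain the minimum of min_i(a_i + i · x_0).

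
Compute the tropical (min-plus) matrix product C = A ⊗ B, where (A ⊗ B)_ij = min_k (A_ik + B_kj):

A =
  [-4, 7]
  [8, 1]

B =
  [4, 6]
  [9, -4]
A ⊗ B =
  [0, 2]
  [10, -3]

Apply the min-plus product entry-by-entry:
  C[0][0] = min over k of (A[0][0] + B[0][0] = -4 + 4 = 0, A[0][1] + B[1][0] = 7 + 9 = 16) = 0 (attained at k = 0)
  C[0][1] = min over k of (A[0][0] + B[0][1] = -4 + 6 = 2, A[0][1] + B[1][1] = 7 + -4 = 3) = 2 (attained at k = 0)
  C[1][0] = min over k of (A[1][0] + B[0][0] = 8 + 4 = 12, A[1][1] + B[1][0] = 1 + 9 = 10) = 10 (attained at k = 1)
  C[1][1] = min over k of (A[1][0] + B[0][1] = 8 + 6 = 14, A[1][1] + B[1][1] = 1 + -4 = -3) = -3 (attained at k = 1)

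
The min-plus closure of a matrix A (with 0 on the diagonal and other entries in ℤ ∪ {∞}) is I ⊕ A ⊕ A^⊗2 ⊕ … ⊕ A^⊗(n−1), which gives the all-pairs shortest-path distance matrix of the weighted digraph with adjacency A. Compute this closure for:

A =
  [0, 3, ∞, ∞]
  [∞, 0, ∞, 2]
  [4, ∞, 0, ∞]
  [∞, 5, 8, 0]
Closure =
  [0, 3, 13, 5]
  [14, 0, 10, 2]
  [4, 7, 0, 9]
  [12, 5, 8, 0]

This is the Floyd-Warshall all-pairs shortest-path computation. For each intermediate vertex k = 0, 1, …, 3, update dist[i][j] ← min(dist[i][j], dist[i][k] + dist[k][j]). The final matrix gives, for each (i, j), the minimum total weight of any directed path from i to j (possibly empty when i = j).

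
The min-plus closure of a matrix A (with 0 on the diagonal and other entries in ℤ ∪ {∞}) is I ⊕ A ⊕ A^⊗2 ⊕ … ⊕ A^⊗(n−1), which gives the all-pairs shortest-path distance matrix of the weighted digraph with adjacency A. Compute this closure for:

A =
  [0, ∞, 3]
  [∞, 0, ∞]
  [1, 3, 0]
Closure =
  [0, 6, 3]
  [∞, 0, ∞]
  [1, 3, 0]

This is the Floyd-Warshall all-pairs shortest-path computation. For each intermediate vertex k = 0, 1, …, 2, update dist[i][j] ← min(dist[i][j], dist[i][k] + dist[k][j]). The final matrix gives, for each (i, j), the minimum total weight of any directed path from i to j (possibly empty when i = j).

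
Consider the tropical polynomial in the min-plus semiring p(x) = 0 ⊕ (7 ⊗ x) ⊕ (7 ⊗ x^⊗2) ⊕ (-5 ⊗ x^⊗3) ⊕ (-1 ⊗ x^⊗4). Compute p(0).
p(0) = -5

A tropical monomial a ⊗ x^⊗i evaluates to a + i · x. Evaluating each term at x = 0:
  Term 0 contributes 0 + 0 · 0 = 0
  Term 1 contributes 7 + 1 · 0 = 7
  Term 2 contributes 7 + 2 · 0 = 7
  Term 3 contributes -5 + 3 · 0 = -5
  Term 4 contributes -1 + 4 · 0 = -1
p(0) = ⊕ of these = min[0, 7, 7, -5, -1] = -5.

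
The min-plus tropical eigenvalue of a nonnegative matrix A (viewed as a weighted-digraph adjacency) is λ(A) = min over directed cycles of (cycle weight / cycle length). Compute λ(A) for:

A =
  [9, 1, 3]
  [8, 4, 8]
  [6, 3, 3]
λ(A) = 3

Enumerate directed cycles and compute their means (weight / length). Sample:
  cycle 0 → 0: weight = 9, length = 1, mean = 9/1 ≈ 9.000
  cycle 1 → 1: weight = 4, length = 1, mean = 4/1 ≈ 4.000
  cycle 2 → 2: weight = 3, length = 1, mean = 3/1 ≈ 3.000
  cycle 0 → 1 → 0: weight = 9, length = 2, mean = 9/2 ≈ 4.500
  cycle 0 → 2 → 0: weight = 9, length = 2, mean = 9/2 ≈ 4.500
  cycle 1 → 0 → 1: weight = 9, length = 2, mean = 9/2 ≈ 4.500
Minimum mean = 3.000, attained e.g. along the cycle 2 → 2 with weight 3 and length 1. So λ(A) = 3/1 = 3.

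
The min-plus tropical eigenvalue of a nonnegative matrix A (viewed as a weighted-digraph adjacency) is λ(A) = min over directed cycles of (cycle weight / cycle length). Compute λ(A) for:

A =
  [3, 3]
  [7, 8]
λ(A) = 3

Enumerate directed cycles and compute their means (weight / length). Sample:
  cycle 0 → 0: weight = 3, length = 1, mean = 3/1 ≈ 3.000
  cycle 1 → 1: weight = 8, length = 1, mean = 8/1 ≈ 8.000
  cycle 0 → 1 → 0: weight = 10, length = 2, mean = 10/2 ≈ 5.000
  cycle 1 → 0 → 1: weight = 10, length = 2, mean = 10/2 ≈ 5.000
Minimum mean = 3.000, attained e.g. along the cycle 0 → 0 with weight 3 and length 1. So λ(A) = 3/1 = 3.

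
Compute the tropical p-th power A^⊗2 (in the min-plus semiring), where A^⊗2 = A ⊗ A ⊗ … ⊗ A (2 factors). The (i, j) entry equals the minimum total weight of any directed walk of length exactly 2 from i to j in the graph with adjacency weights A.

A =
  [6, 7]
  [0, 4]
A^⊗2 =
  [7, 11]
  [4, 7]

Each entry (A^⊗2)_ij equals the minimum over all length-2 walks i = v_0 → v_1 → … → v_2 = j of Σ_t A[v_t][v_{t+1}]. For example, for (i, j) = (0, 1) we minimise over 2 possible intermediate vertex sequences; the minimum is 11, attained along the walk 0 → 1 → 1.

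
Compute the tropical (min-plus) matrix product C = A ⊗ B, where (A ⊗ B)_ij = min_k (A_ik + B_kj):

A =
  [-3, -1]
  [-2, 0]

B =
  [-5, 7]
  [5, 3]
A ⊗ B =
  [-8, 2]
  [-7, 3]

Apply the min-plus product entry-by-entry:
  C[0][0] = min over k of (A[0][0] + B[0][0] = -3 + -5 = -8, A[0][1] + B[1][0] = -1 + 5 = 4) = -8 (attained at k = 0)
  C[0][1] = min over k of (A[0][0] + B[0][1] = -3 + 7 = 4, A[0][1] + B[1][1] = -1 + 3 = 2) = 2 (attained at k = 1)
  C[1][0] = min over k of (A[1][0] + B[0][0] = -2 + -5 = -7, A[1][1] + B[1][0] = 0 + 5 = 5) = -7 (attained at k = 0)
  C[1][1] = min over k of (A[1][0] + B[0][1] = -2 + 7 = 5, A[1][1] + B[1][1] = 0 + 3 = 3) = 3 (attained at k = 1)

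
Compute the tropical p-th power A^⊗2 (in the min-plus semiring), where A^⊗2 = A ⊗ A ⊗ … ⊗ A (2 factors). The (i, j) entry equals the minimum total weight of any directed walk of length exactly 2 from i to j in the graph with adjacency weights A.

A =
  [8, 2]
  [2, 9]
A^⊗2 =
  [4, 10]
  [10, 4]

Each entry (A^⊗2)_ij equals the minimum over all length-2 walks i = v_0 → v_1 → … → v_2 = j of Σ_t A[v_t][v_{t+1}]. For example, for (i, j) = (0, 1) we minimise over 2 possible intermediate vertex sequences; the minimum is 10, attained along the walk 0 → 0 → 1.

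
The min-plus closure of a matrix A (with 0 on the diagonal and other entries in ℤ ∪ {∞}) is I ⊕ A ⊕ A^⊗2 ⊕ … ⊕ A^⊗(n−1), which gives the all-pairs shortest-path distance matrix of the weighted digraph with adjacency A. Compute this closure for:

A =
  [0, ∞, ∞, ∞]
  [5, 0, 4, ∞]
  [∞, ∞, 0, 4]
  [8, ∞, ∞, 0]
Closure =
  [0, ∞, ∞, ∞]
  [5, 0, 4, 8]
  [12, ∞, 0, 4]
  [8, ∞, ∞, 0]

This is the Floyd-Warshall all-pairs shortest-path computation. For each intermediate vertex k = 0, 1, …, 3, update dist[i][j] ← min(dist[i][j], dist[i][k] + dist[k][j]). The final matrix gives, for each (i, j), the minimum total weight of any directed path from i to j (possibly empty when i = j).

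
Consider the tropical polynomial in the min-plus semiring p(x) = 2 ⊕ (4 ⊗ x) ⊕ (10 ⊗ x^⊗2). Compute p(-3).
p(-3) = 1

A tropical monomial a ⊗ x^⊗i evaluates to a + i · x. Evaluating each term at x = -3:
  Term 0 contributes 2 + 0 · -3 = 2
  Term 1 contributes 4 + 1 · -3 = 1
  Term 2 contributes 10 + 2 · -3 = 4
p(-3) = ⊕ of these = min[2, 1, 4] = 1.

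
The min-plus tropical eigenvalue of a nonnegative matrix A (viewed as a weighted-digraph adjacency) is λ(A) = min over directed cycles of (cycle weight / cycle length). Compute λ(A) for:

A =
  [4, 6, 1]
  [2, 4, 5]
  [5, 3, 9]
λ(A) = 2

Enumerate directed cycles and compute their means (weight / length). Sample:
  cycle 0 → 0: weight = 4, length = 1, mean = 4/1 ≈ 4.000
  cycle 1 → 1: weight = 4, length = 1, mean = 4/1 ≈ 4.000
  cycle 2 → 2: weight = 9, length = 1, mean = 9/1 ≈ 9.000
  cycle 0 → 1 → 0: weight = 8, length = 2, mean = 8/2 ≈ 4.000
  cycle 0 → 2 → 0: weight = 6, length = 2, mean = 6/2 ≈ 3.000
  cycle 1 → 0 → 1: weight = 8, length = 2, mean = 8/2 ≈ 4.000
Minimum mean = 2.000, attained e.g. along the cycle 0 → 2 → 1 → 0 with weight 6 and length 3. So λ(A) = 6/3 = 2.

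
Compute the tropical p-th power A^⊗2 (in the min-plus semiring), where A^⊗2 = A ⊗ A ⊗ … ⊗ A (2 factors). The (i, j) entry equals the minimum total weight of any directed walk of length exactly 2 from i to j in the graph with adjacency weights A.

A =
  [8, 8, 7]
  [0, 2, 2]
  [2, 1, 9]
A^⊗2 =
  [8, 8, 10]
  [2, 3, 4]
  [1, 3, 3]

Each entry (A^⊗2)_ij equals the minimum over all length-2 walks i = v_0 → v_1 → … → v_2 = j of Σ_t A[v_t][v_{t+1}]. For example, for (i, j) = (0, 2) we minimise over 3 possible intermediate vertex sequences; the minimum is 10, attained along the walk 0 → 1 → 2.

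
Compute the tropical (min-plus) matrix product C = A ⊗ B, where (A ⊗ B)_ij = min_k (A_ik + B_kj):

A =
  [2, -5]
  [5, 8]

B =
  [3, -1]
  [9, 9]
A ⊗ B =
  [4, 1]
  [8, 4]

Apply the min-plus product entry-by-entry:
  C[0][0] = min over k of (A[0][0] + B[0][0] = 2 + 3 = 5, A[0][1] + B[1][0] = -5 + 9 = 4) = 4 (attained at k = 1)
  C[0][1] = min over k of (A[0][0] + B[0][1] = 2 + -1 = 1, A[0][1] + B[1][1] = -5 + 9 = 4) = 1 (attained at k = 0)
  C[1][0] = min over k of (A[1][0] + B[0][0] = 5 + 3 = 8, A[1][1] + B[1][0] = 8 + 9 = 17) = 8 (attained at k = 0)
  C[1][1] = min over k of (A[1][0] + B[0][1] = 5 + -1 = 4, A[1][1] + B[1][1] = 8 + 9 = 17) = 4 (attained at k = 0)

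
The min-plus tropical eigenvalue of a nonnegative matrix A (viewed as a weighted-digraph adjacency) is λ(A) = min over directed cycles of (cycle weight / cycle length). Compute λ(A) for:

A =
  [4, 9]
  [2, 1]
λ(A) = 1

Enumerate directed cycles and compute their means (weight / length). Sample:
  cycle 0 → 0: weight = 4, length = 1, mean = 4/1 ≈ 4.000
  cycle 1 → 1: weight = 1, length = 1, mean = 1/1 ≈ 1.000
  cycle 0 → 1 → 0: weight = 11, length = 2, mean = 11/2 ≈ 5.500
  cycle 1 → 0 → 1: weight = 11, length = 2, mean = 11/2 ≈ 5.500
Minimum mean = 1.000, attained e.g. along the cycle 1 → 1 with weight 1 and length 1. So λ(A) = 1/1 = 1.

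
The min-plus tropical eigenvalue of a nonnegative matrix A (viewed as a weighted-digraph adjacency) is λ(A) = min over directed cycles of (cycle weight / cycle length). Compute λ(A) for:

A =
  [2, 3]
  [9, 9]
λ(A) = 2

Enumerate directed cycles and compute their means (weight / length). Sample:
  cycle 0 → 0: weight = 2, length = 1, mean = 2/1 ≈ 2.000
  cycle 1 → 1: weight = 9, length = 1, mean = 9/1 ≈ 9.000
  cycle 0 → 1 → 0: weight = 12, length = 2, mean = 12/2 ≈ 6.000
  cycle 1 → 0 → 1: weight = 12, length = 2, mean = 12/2 ≈ 6.000
Minimum mean = 2.000, attained e.g. along the cycle 0 → 0 with weight 2 and length 1. So λ(A) = 2/1 = 2.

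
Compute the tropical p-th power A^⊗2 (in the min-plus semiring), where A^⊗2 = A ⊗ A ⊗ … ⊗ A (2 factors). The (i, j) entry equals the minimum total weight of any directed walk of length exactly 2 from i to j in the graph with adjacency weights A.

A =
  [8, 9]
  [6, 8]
A^⊗2 =
  [15, 17]
  [14, 15]

Each entry (A^⊗2)_ij equals the minimum over all length-2 walks i = v_0 → v_1 → … → v_2 = j of Σ_t A[v_t][v_{t+1}]. For example, for (i, j) = (0, 1) we minimise over 2 possible intermediate vertex sequences; the minimum is 17, attained along the walk 0 → 0 → 1.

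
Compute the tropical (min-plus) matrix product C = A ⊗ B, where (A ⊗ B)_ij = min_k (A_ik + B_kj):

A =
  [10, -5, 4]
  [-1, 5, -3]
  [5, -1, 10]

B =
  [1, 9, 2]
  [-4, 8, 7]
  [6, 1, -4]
A ⊗ B =
  [-9, 3, 0]
  [0, -2, -7]
  [-5, 7, 6]

Apply the min-plus product entry-by-entry:
  C[0][0] = min over k of (A[0][0] + B[0][0] = 10 + 1 = 11, A[0][1] + B[1][0] = -5 + -4 = -9, A[0][2] + B[2][0] = 4 + 6 = 10) = -9 (attained at k = 1)
  C[0][1] = min over k of (A[0][0] + B[0][1] = 10 + 9 = 19, A[0][1] + B[1][1] = -5 + 8 = 3, A[0][2] + B[2][1] = 4 + 1 = 5) = 3 (attained at k = 1)
  C[0][2] = min over k of (A[0][0] + B[0][2] = 10 + 2 = 12, A[0][1] + B[1][2] = -5 + 7 = 2, A[0][2] + B[2][2] = 4 + -4 = 0) = 0 (attained at k = 2)
  C[1][0] = min over k of (A[1][0] + B[0][0] = -1 + 1 = 0, A[1][1] + B[1][0] = 5 + -4 = 1, A[1][2] + B[2][0] = -3 + 6 = 3) = 0 (attained at k = 0)
  C[1][1] = min over k of (A[1][0] + B[0][1] = -1 + 9 = 8, A[1][1] + B[1][1] = 5 + 8 = 13, A[1][2] + B[2][1] = -3 + 1 = -2) = -2 (attained at k = 2)
  C[1][2] = min over k of (A[1][0] + B[0][2] = -1 + 2 = 1, A[1][1] + B[1][2] = 5 + 7 = 12, A[1][2] + B[2][2] = -3 + -4 = -7) = -7 (attained at k = 2)
  C[2][0] = min over k of (A[2][0] + B[0][0] = 5 + 1 = 6, A[2][1] + B[1][0] = -1 + -4 = -5, A[2][2] + B[2][0] = 10 + 6 = 16) = -5 (attained at k = 1)
  C[2][1] = min over k of (A[2][0] + B[0][1] = 5 + 9 = 14, A[2][1] + B[1][1] = -1 + 8 = 7, A[2][2] + B[2][1] = 10 + 1 = 11) = 7 (attained at k = 1)
  C[2][2] = min over k of (A[2][0] + B[0][2] = 5 + 2 = 7, A[2][1] + B[1][2] = -1 + 7 = 6, A[2][2] + B[2][2] = 10 + -4 = 6) = 6 (attained at k = 1)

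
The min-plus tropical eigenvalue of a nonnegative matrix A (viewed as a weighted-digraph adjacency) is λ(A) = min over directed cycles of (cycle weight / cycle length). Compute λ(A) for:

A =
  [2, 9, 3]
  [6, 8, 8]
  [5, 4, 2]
λ(A) = 2

Enumerate directed cycles and compute their means (weight / length). Sample:
  cycle 0 → 0: weight = 2, length = 1, mean = 2/1 ≈ 2.000
  cycle 1 → 1: weight = 8, length = 1, mean = 8/1 ≈ 8.000
  cycle 2 → 2: weight = 2, length = 1, mean = 2/1 ≈ 2.000
  cycle 0 → 1 → 0: weight = 15, length = 2, mean = 15/2 ≈ 7.500
  cycle 0 → 2 → 0: weight = 8, length = 2, mean = 8/2 ≈ 4.000
  cycle 1 → 0 → 1: weight = 15, length = 2, mean = 15/2 ≈ 7.500
Minimum mean = 2.000, attained e.g. along the cycle 0 → 0 with weight 2 and length 1. So λ(A) = 2/1 = 2.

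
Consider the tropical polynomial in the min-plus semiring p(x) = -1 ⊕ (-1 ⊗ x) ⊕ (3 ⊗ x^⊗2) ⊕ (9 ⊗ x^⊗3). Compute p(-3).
p(-3) = -4

A tropical monomial a ⊗ x^⊗i evaluates to a + i · x. Evaluating each term at x = -3:
  Term 0 contributes -1 + 0 · -3 = -1
  Term 1 contributes -1 + 1 · -3 = -4
  Term 2 contributes 3 + 2 · -3 = -3
  Term 3 contributes 9 + 3 · -3 = 0
p(-3) = ⊕ of these = min[-1, -4, -3, 0] = -4.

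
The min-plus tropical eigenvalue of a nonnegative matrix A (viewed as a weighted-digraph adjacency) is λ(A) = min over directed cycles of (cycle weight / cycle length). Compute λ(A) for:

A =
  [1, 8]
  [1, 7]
λ(A) = 1

Enumerate directed cycles and compute their means (weight / length). Sample:
  cycle 0 → 0: weight = 1, length = 1, mean = 1/1 ≈ 1.000
  cycle 1 → 1: weight = 7, length = 1, mean = 7/1 ≈ 7.000
  cycle 0 → 1 → 0: weight = 9, length = 2, mean = 9/2 ≈ 4.500
  cycle 1 → 0 → 1: weight = 9, length = 2, mean = 9/2 ≈ 4.500
Minimum mean = 1.000, attained e.g. along the cycle 0 → 0 with weight 1 and length 1. So λ(A) = 1/1 = 1.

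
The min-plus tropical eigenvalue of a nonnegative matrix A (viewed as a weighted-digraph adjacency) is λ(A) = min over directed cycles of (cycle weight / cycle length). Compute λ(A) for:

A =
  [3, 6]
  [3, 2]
λ(A) = 2

Enumerate directed cycles and compute their means (weight / length). Sample:
  cycle 0 → 0: weight = 3, length = 1, mean = 3/1 ≈ 3.000
  cycle 1 → 1: weight = 2, length = 1, mean = 2/1 ≈ 2.000
  cycle 0 → 1 → 0: weight = 9, length = 2, mean = 9/2 ≈ 4.500
  cycle 1 → 0 → 1: weight = 9, length = 2, mean = 9/2 ≈ 4.500
Minimum mean = 2.000, attained e.g. along the cycle 1 → 1 with weight 2 and length 1. So λ(A) = 2/1 = 2.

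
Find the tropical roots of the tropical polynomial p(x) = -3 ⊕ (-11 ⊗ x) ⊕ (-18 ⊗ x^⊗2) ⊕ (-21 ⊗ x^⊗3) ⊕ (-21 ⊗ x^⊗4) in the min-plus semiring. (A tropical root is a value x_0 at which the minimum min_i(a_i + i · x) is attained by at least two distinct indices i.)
Roots: {0, 3, 7, 8}

Each tropical root is a break point of the lower envelope of the lines y = a_i + i · x (there are 5 lines, with slopes 0, 1, ..., 4). Only the lines that attain the minimum somewhere contribute to roots; other lines are dominated. Here the surviving (envelope) indices are i = 4, i = 3, i = 2, i = 1, i = 0.
Intersections between consecutive envelope lines give the roots: for adjacent envelope indices i < j the intersection is x = (a_i − a_j) / (j − i). Reading off the sorted break points: {0, 3, 7, 8}.
Verification: at each break x_0, at least two indices attain the minimum of min_i(a_i + i · x_0).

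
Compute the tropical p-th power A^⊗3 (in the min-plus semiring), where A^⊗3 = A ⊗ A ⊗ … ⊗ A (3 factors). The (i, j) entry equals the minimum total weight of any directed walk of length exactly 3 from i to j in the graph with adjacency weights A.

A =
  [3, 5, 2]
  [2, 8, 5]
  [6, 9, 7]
A^⊗3 =
  [9, 11, 8]
  [8, 10, 7]
  [12, 14, 11]

Each entry (A^⊗3)_ij equals the minimum over all length-3 walks i = v_0 → v_1 → … → v_3 = j of Σ_t A[v_t][v_{t+1}]. For example, for (i, j) = (0, 2) we minimise over 9 possible intermediate vertex sequences; the minimum is 8, attained along the walk 0 → 0 → 0 → 2.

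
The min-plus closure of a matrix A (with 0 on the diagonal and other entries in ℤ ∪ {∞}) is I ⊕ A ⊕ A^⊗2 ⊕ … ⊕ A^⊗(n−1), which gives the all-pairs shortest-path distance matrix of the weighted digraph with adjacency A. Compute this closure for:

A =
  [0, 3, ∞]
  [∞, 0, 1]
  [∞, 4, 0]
Closure =
  [0, 3, 4]
  [∞, 0, 1]
  [∞, 4, 0]

This is the Floyd-Warshall all-pairs shortest-path computation. For each intermediate vertex k = 0, 1, …, 2, update dist[i][j] ← min(dist[i][j], dist[i][k] + dist[k][j]). The final matrix gives, for each (i, j), the minimum total weight of any directed path from i to j (possibly empty when i = j).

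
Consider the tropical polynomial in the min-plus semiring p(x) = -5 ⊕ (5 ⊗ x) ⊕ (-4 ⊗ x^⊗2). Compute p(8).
p(8) = -5

A tropical monomial a ⊗ x^⊗i evaluates to a + i · x. Evaluating each term at x = 8:
  Term 0 contributes -5 + 0 · 8 = -5
  Term 1 contributes 5 + 1 · 8 = 13
  Term 2 contributes -4 + 2 · 8 = 12
p(8) = ⊕ of these = min[-5, 13, 12] = -5.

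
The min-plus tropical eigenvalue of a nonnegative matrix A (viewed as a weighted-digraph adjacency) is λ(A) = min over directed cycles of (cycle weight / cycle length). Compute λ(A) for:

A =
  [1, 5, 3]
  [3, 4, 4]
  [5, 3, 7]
λ(A) = 1

Enumerate directed cycles and compute their means (weight / length). Sample:
  cycle 0 → 0: weight = 1, length = 1, mean = 1/1 ≈ 1.000
  cycle 1 → 1: weight = 4, length = 1, mean = 4/1 ≈ 4.000
  cycle 2 → 2: weight = 7, length = 1, mean = 7/1 ≈ 7.000
  cycle 0 → 1 → 0: weight = 8, length = 2, mean = 8/2 ≈ 4.000
  cycle 0 → 2 → 0: weight = 8, length = 2, mean = 8/2 ≈ 4.000
  cycle 1 → 0 → 1: weight = 8, length = 2, mean = 8/2 ≈ 4.000
Minimum mean = 1.000, attained e.g. along the cycle 0 → 0 with weight 1 and length 1. So λ(A) = 1/1 = 1.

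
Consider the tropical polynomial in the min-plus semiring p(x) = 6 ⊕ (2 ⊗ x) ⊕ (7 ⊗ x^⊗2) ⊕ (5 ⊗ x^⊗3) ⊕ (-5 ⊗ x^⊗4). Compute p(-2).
p(-2) = -13

A tropical monomial a ⊗ x^⊗i evaluates to a + i · x. Evaluating each term at x = -2:
  Term 0 contributes 6 + 0 · -2 = 6
  Term 1 contributes 2 + 1 · -2 = 0
  Term 2 contributes 7 + 2 · -2 = 3
  Term 3 contributes 5 + 3 · -2 = -1
  Term 4 contributes -5 + 4 · -2 = -13
p(-2) = ⊕ of these = min[6, 0, 3, -1, -13] = -13.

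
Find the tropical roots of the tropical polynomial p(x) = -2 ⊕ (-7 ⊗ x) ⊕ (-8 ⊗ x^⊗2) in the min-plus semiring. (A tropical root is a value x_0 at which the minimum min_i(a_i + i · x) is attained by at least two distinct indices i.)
Roots: {1, 5}

Each tropical root is a break point of the lower envelope of the lines y = a_i + i · x (there are 3 lines, with slopes 0, 1, ..., 2). Only the lines that attain the minimum somewhere contribute to roots; other lines are dominated. Here the surviving (envelope) indices are i = 2, i = 1, i = 0.
Intersections between consecutive envelope lines give the roots: for adjacent envelope indices i < j the intersection is x = (a_i − a_j) / (j − i). Reading off the sorted break points: {1, 5}.
Verification: at each break x_0, at least two indices attain the minimum of min_i(a_i + i · x_0).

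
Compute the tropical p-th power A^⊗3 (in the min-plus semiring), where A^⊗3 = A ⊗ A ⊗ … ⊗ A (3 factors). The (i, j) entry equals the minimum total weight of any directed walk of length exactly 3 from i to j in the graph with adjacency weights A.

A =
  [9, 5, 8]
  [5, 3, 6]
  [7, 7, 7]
A^⊗3 =
  [13, 11, 14]
  [11, 9, 12]
  [15, 13, 16]

Each entry (A^⊗3)_ij equals the minimum over all length-3 walks i = v_0 → v_1 → … → v_3 = j of Σ_t A[v_t][v_{t+1}]. For example, for (i, j) = (0, 2) we minimise over 9 possible intermediate vertex sequences; the minimum is 14, attained along the walk 0 → 1 → 1 → 2.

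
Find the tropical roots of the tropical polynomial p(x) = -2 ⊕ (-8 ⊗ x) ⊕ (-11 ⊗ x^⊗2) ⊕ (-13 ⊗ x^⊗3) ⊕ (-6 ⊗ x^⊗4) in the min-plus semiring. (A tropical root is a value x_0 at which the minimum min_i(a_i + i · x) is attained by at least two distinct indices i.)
Roots: {-7, 2, 3, 6}

Each tropical root is a break point of the lower envelope of the lines y = a_i + i · x (there are 5 lines, with slopes 0, 1, ..., 4). Only the lines that attain the minimum somewhere contribute to roots; other lines are dominated. Here the surviving (envelope) indices are i = 4, i = 3, i = 2, i = 1, i = 0.
Intersections between consecutive envelope lines give the roots: for adjacent envelope indices i < j the intersection is x = (a_i − a_j) / (j − i). Reading off the sorted break points: {-7, 2, 3, 6}.
Verification: at each break x_0, at least two indices attain the minimum of min_i(a_i + i · x_0).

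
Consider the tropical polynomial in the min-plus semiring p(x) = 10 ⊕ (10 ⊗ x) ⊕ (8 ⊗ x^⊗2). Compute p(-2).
p(-2) = 4

A tropical monomial a ⊗ x^⊗i evaluates to a + i · x. Evaluating each term at x = -2:
  Term 0 contributes 10 + 0 · -2 = 10
  Term 1 contributes 10 + 1 · -2 = 8
  Term 2 contributes 8 + 2 · -2 = 4
p(-2) = ⊕ of these = min[10, 8, 4] = 4.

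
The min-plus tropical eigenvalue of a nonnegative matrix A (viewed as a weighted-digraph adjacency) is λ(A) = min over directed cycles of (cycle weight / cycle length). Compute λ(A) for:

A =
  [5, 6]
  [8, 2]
λ(A) = 2

Enumerate directed cycles and compute their means (weight / length). Sample:
  cycle 0 → 0: weight = 5, length = 1, mean = 5/1 ≈ 5.000
  cycle 1 → 1: weight = 2, length = 1, mean = 2/1 ≈ 2.000
  cycle 0 → 1 → 0: weight = 14, length = 2, mean = 14/2 ≈ 7.000
  cycle 1 → 0 → 1: weight = 14, length = 2, mean = 14/2 ≈ 7.000
Minimum mean = 2.000, attained e.g. along the cycle 1 → 1 with weight 2 and length 1. So λ(A) = 2/1 = 2.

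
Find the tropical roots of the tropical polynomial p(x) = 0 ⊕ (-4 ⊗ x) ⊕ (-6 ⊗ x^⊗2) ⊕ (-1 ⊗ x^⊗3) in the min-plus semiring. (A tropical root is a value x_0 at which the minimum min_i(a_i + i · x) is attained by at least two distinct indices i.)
Roots: {-5, 2, 4}

Each tropical root is a break point of the lower envelope of the lines y = a_i + i · x (there are 4 lines, with slopes 0, 1, ..., 3). Only the lines that attain the minimum somewhere contribute to roots; other lines are dominated. Here the surviving (envelope) indices are i = 3, i = 2, i = 1, i = 0.
Intersections between consecutive envelope lines give the roots: for adjacent envelope indices i < j the intersection is x = (a_i − a_j) / (j − i). Reading off the sorted break points: {-5, 2, 4}.
Verification: at each break x_0, at least two indices attain the minimum of min_i(a_i + i · x_0).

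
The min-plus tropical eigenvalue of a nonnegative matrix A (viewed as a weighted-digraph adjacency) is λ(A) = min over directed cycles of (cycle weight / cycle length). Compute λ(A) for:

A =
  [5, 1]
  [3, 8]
λ(A) = 2

Enumerate directed cycles and compute their means (weight / length). Sample:
  cycle 0 → 0: weight = 5, length = 1, mean = 5/1 ≈ 5.000
  cycle 1 → 1: weight = 8, length = 1, mean = 8/1 ≈ 8.000
  cycle 0 → 1 → 0: weight = 4, length = 2, mean = 4/2 ≈ 2.000
  cycle 1 → 0 → 1: weight = 4, length = 2, mean = 4/2 ≈ 2.000
Minimum mean = 2.000, attained e.g. along the cycle 0 → 1 → 0 with weight 4 and length 2. So λ(A) = 4/2 = 2.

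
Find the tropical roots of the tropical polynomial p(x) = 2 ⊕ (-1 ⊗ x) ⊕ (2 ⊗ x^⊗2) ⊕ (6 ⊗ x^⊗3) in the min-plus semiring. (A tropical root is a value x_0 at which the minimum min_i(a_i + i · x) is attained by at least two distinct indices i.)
Roots: {-4, -3, 3}

Each tropical root is a break point of the lower envelope of the lines y = a_i + i · x (there are 4 lines, with slopes 0, 1, ..., 3). Only the lines that attain the minimum somewhere contribute to roots; other lines are dominated. Here the surviving (envelope) indices are i = 3, i = 2, i = 1, i = 0.
Intersections between consecutive envelope lines give the roots: for adjacent envelope indices i < j the intersection is x = (a_i − a_j) / (j − i). Reading off the sorted break points: {-4, -3, 3}.
Verification: at each break x_0, at least two indices attain the minimum of min_i(a_i + i · x_0).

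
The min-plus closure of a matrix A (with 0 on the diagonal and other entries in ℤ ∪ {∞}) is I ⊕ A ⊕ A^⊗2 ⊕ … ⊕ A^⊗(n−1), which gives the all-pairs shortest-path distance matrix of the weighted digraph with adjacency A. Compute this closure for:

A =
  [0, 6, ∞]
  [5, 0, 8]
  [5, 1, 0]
Closure =
  [0, 6, 14]
  [5, 0, 8]
  [5, 1, 0]

This is the Floyd-Warshall all-pairs shortest-path computation. For each intermediate vertex k = 0, 1, …, 2, update dist[i][j] ← min(dist[i][j], dist[i][k] + dist[k][j]). The final matrix gives, for each (i, j), the minimum total weight of any directed path from i to j (possibly empty when i = j).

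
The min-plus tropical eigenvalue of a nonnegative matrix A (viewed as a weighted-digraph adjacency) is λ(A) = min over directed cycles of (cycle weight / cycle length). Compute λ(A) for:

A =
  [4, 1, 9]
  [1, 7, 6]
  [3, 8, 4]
λ(A) = 1

Enumerate directed cycles and compute their means (weight / length). Sample:
  cycle 0 → 0: weight = 4, length = 1, mean = 4/1 ≈ 4.000
  cycle 1 → 1: weight = 7, length = 1, mean = 7/1 ≈ 7.000
  cycle 2 → 2: weight = 4, length = 1, mean = 4/1 ≈ 4.000
  cycle 0 → 1 → 0: weight = 2, length = 2, mean = 2/2 ≈ 1.000
  cycle 0 → 2 → 0: weight = 12, length = 2, mean = 12/2 ≈ 6.000
  cycle 1 → 0 → 1: weight = 2, length = 2, mean = 2/2 ≈ 1.000
Minimum mean = 1.000, attained e.g. along the cycle 0 → 1 → 0 with weight 2 and length 2. So λ(A) = 2/2 = 1.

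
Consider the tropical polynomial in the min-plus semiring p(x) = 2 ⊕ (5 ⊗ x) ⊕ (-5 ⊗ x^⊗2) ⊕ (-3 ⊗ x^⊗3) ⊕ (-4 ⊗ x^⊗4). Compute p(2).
p(2) = -1

A tropical monomial a ⊗ x^⊗i evaluates to a + i · x. Evaluating each term at x = 2:
  Term 0 contributes 2 + 0 · 2 = 2
  Term 1 contributes 5 + 1 · 2 = 7
  Term 2 contributes -5 + 2 · 2 = -1
  Term 3 contributes -3 + 3 · 2 = 3
  Term 4 contributes -4 + 4 · 2 = 4
p(2) = ⊕ of these = min[2, 7, -1, 3, 4] = -1.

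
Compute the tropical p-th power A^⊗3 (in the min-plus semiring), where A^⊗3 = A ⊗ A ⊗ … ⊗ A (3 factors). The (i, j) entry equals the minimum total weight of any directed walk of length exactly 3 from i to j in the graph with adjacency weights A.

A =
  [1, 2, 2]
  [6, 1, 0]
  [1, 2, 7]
A^⊗3 =
  [3, 4, 3]
  [2, 3, 2]
  [3, 4, 3]

Each entry (A^⊗3)_ij equals the minimum over all length-3 walks i = v_0 → v_1 → … → v_3 = j of Σ_t A[v_t][v_{t+1}]. For example, for (i, j) = (0, 2) we minimise over 9 possible intermediate vertex sequences; the minimum is 3, attained along the walk 0 → 0 → 1 → 2.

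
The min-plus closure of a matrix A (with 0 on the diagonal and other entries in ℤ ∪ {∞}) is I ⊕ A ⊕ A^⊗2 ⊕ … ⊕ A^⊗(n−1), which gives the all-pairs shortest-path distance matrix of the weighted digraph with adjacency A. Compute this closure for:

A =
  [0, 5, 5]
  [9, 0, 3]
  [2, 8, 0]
Closure =
  [0, 5, 5]
  [5, 0, 3]
  [2, 7, 0]

This is the Floyd-Warshall all-pairs shortest-path computation. For each intermediate vertex k = 0, 1, …, 2, update dist[i][j] ← min(dist[i][j], dist[i][k] + dist[k][j]). The final matrix gives, for each (i, j), the minimum total weight of any directed path from i to j (possibly empty when i = j).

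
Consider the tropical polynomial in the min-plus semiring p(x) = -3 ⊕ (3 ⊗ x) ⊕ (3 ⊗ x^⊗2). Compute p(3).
p(3) = -3

A tropical monomial a ⊗ x^⊗i evaluates to a + i · x. Evaluating each term at x = 3:
  Term 0 contributes -3 + 0 · 3 = -3
  Term 1 contributes 3 + 1 · 3 = 6
  Term 2 contributes 3 + 2 · 3 = 9
p(3) = ⊕ of these = min[-3, 6, 9] = -3.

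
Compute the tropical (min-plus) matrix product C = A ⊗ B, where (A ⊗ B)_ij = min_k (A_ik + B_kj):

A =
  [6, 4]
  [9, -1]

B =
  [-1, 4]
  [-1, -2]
A ⊗ B =
  [3, 2]
  [-2, -3]

Apply the min-plus product entry-by-entry:
  C[0][0] = min over k of (A[0][0] + B[0][0] = 6 + -1 = 5, A[0][1] + B[1][0] = 4 + -1 = 3) = 3 (attained at k = 1)
  C[0][1] = min over k of (A[0][0] + B[0][1] = 6 + 4 = 10, A[0][1] + B[1][1] = 4 + -2 = 2) = 2 (attained at k = 1)
  C[1][0] = min over k of (A[1][0] + B[0][0] = 9 + -1 = 8, A[1][1] + B[1][0] = -1 + -1 = -2) = -2 (attained at k = 1)
  C[1][1] = min over k of (A[1][0] + B[0][1] = 9 + 4 = 13, A[1][1] + B[1][1] = -1 + -2 = -3) = -3 (attained at k = 1)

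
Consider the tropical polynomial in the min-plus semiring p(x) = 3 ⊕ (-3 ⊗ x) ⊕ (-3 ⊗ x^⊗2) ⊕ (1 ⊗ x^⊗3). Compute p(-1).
p(-1) = -5

A tropical monomial a ⊗ x^⊗i evaluates to a + i · x. Evaluating each term at x = -1:
  Term 0 contributes 3 + 0 · -1 = 3
  Term 1 contributes -3 + 1 · -1 = -4
  Term 2 contributes -3 + 2 · -1 = -5
  Term 3 contributes 1 + 3 · -1 = -2
p(-1) = ⊕ of these = min[3, -4, -5, -2] = -5.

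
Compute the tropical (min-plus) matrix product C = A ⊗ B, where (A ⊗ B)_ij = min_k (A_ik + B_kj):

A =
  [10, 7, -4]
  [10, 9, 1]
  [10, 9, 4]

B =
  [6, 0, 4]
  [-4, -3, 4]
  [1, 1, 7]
A ⊗ B =
  [-3, -3, 3]
  [2, 2, 8]
  [5, 5, 11]

Apply the min-plus product entry-by-entry:
  C[0][0] = min over k of (A[0][0] + B[0][0] = 10 + 6 = 16, A[0][1] + B[1][0] = 7 + -4 = 3, A[0][2] + B[2][0] = -4 + 1 = -3) = -3 (attained at k = 2)
  C[0][1] = min over k of (A[0][0] + B[0][1] = 10 + 0 = 10, A[0][1] + B[1][1] = 7 + -3 = 4, A[0][2] + B[2][1] = -4 + 1 = -3) = -3 (attained at k = 2)
  C[0][2] = min over k of (A[0][0] + B[0][2] = 10 + 4 = 14, A[0][1] + B[1][2] = 7 + 4 = 11, A[0][2] + B[2][2] = -4 + 7 = 3) = 3 (attained at k = 2)
  C[1][0] = min over k of (A[1][0] + B[0][0] = 10 + 6 = 16, A[1][1] + B[1][0] = 9 + -4 = 5, A[1][2] + B[2][0] = 1 + 1 = 2) = 2 (attained at k = 2)
  C[1][1] = min over k of (A[1][0] + B[0][1] = 10 + 0 = 10, A[1][1] + B[1][1] = 9 + -3 = 6, A[1][2] + B[2][1] = 1 + 1 = 2) = 2 (attained at k = 2)
  C[1][2] = min over k of (A[1][0] + B[0][2] = 10 + 4 = 14, A[1][1] + B[1][2] = 9 + 4 = 13, A[1][2] + B[2][2] = 1 + 7 = 8) = 8 (attained at k = 2)
  C[2][0] = min over k of (A[2][0] + B[0][0] = 10 + 6 = 16, A[2][1] + B[1][0] = 9 + -4 = 5, A[2][2] + B[2][0] = 4 + 1 = 5) = 5 (attained at k = 1)
  C[2][1] = min over k of (A[2][0] + B[0][1] = 10 + 0 = 10, A[2][1] + B[1][1] = 9 + -3 = 6, A[2][2] + B[2][1] = 4 + 1 = 5) = 5 (attained at k = 2)
  C[2][2] = min over k of (A[2][0] + B[0][2] = 10 + 4 = 14, A[2][1] + B[1][2] = 9 + 4 = 13, A[2][2] + B[2][2] = 4 + 7 = 11) = 11 (attained at k = 2)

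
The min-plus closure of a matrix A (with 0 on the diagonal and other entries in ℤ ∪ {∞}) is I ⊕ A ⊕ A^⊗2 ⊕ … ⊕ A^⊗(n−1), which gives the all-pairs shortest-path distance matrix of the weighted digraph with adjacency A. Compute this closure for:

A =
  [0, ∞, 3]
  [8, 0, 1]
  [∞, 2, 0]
Closure =
  [0, 5, 3]
  [8, 0, 1]
  [10, 2, 0]

This is the Floyd-Warshall all-pairs shortest-path computation. For each intermediate vertex k = 0, 1, …, 2, update dist[i][j] ← min(dist[i][j], dist[i][k] + dist[k][j]). The final matrix gives, for each (i, j), the minimum total weight of any directed path from i to j (possibly empty when i = j).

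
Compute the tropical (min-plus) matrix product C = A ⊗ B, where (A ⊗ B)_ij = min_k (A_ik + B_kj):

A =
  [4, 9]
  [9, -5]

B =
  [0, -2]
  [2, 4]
A ⊗ B =
  [4, 2]
  [-3, -1]

Apply the min-plus product entry-by-entry:
  C[0][0] = min over k of (A[0][0] + B[0][0] = 4 + 0 = 4, A[0][1] + B[1][0] = 9 + 2 = 11) = 4 (attained at k = 0)
  C[0][1] = min over k of (A[0][0] + B[0][1] = 4 + -2 = 2, A[0][1] + B[1][1] = 9 + 4 = 13) = 2 (attained at k = 0)
  C[1][0] = min over k of (A[1][0] + B[0][0] = 9 + 0 = 9, A[1][1] + B[1][0] = -5 + 2 = -3) = -3 (attained at k = 1)
  C[1][1] = min over k of (A[1][0] + B[0][1] = 9 + -2 = 7, A[1][1] + B[1][1] = -5 + 4 = -1) = -1 (attained at k = 1)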